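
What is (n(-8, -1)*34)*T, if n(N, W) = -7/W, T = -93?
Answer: -22134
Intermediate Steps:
(n(-8, -1)*34)*T = (-7/(-1)*34)*(-93) = (-7*(-1)*34)*(-93) = (7*34)*(-93) = 238*(-93) = -22134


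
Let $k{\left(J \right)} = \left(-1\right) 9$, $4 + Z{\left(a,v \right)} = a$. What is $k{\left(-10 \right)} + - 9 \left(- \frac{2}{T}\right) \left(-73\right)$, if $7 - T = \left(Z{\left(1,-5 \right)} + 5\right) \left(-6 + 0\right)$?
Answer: $- \frac{1485}{19} \approx -78.158$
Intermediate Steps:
$Z{\left(a,v \right)} = -4 + a$
$k{\left(J \right)} = -9$
$T = 19$ ($T = 7 - \left(\left(-4 + 1\right) + 5\right) \left(-6 + 0\right) = 7 - \left(-3 + 5\right) \left(-6\right) = 7 - 2 \left(-6\right) = 7 - -12 = 7 + 12 = 19$)
$k{\left(-10 \right)} + - 9 \left(- \frac{2}{T}\right) \left(-73\right) = -9 + - 9 \left(- \frac{2}{19}\right) \left(-73\right) = -9 + - 9 \left(\left(-2\right) \frac{1}{19}\right) \left(-73\right) = -9 + \left(-9\right) \left(- \frac{2}{19}\right) \left(-73\right) = -9 + \frac{18}{19} \left(-73\right) = -9 - \frac{1314}{19} = - \frac{1485}{19}$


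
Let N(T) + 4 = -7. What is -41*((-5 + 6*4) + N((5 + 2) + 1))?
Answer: -328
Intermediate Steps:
N(T) = -11 (N(T) = -4 - 7 = -11)
-41*((-5 + 6*4) + N((5 + 2) + 1)) = -41*((-5 + 6*4) - 11) = -41*((-5 + 24) - 11) = -41*(19 - 11) = -41*8 = -328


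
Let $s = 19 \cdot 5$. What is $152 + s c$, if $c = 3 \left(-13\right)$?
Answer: $-3553$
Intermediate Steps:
$c = -39$
$s = 95$
$152 + s c = 152 + 95 \left(-39\right) = 152 - 3705 = -3553$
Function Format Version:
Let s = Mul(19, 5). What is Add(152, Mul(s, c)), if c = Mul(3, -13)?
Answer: -3553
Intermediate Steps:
c = -39
s = 95
Add(152, Mul(s, c)) = Add(152, Mul(95, -39)) = Add(152, -3705) = -3553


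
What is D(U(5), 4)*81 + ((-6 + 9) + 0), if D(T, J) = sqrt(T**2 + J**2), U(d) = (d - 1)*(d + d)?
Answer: 3 + 324*sqrt(101) ≈ 3259.2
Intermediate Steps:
U(d) = 2*d*(-1 + d) (U(d) = (-1 + d)*(2*d) = 2*d*(-1 + d))
D(T, J) = sqrt(J**2 + T**2)
D(U(5), 4)*81 + ((-6 + 9) + 0) = sqrt(4**2 + (2*5*(-1 + 5))**2)*81 + ((-6 + 9) + 0) = sqrt(16 + (2*5*4)**2)*81 + (3 + 0) = sqrt(16 + 40**2)*81 + 3 = sqrt(16 + 1600)*81 + 3 = sqrt(1616)*81 + 3 = (4*sqrt(101))*81 + 3 = 324*sqrt(101) + 3 = 3 + 324*sqrt(101)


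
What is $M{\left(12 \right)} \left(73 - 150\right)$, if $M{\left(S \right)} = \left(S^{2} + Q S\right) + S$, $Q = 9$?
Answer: $-20328$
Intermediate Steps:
$M{\left(S \right)} = S^{2} + 10 S$ ($M{\left(S \right)} = \left(S^{2} + 9 S\right) + S = S^{2} + 10 S$)
$M{\left(12 \right)} \left(73 - 150\right) = 12 \left(10 + 12\right) \left(73 - 150\right) = 12 \cdot 22 \left(-77\right) = 264 \left(-77\right) = -20328$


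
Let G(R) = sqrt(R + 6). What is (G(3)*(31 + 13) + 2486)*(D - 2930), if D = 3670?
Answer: 1937320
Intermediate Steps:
G(R) = sqrt(6 + R)
(G(3)*(31 + 13) + 2486)*(D - 2930) = (sqrt(6 + 3)*(31 + 13) + 2486)*(3670 - 2930) = (sqrt(9)*44 + 2486)*740 = (3*44 + 2486)*740 = (132 + 2486)*740 = 2618*740 = 1937320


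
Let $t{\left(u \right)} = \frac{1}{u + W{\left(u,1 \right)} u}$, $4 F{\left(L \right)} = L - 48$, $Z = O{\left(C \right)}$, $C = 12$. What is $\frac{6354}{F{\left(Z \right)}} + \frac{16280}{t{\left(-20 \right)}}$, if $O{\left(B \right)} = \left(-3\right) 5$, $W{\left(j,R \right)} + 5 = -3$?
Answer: $\frac{15951576}{7} \approx 2.2788 \cdot 10^{6}$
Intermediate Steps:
$W{\left(j,R \right)} = -8$ ($W{\left(j,R \right)} = -5 - 3 = -8$)
$O{\left(B \right)} = -15$
$Z = -15$
$F{\left(L \right)} = -12 + \frac{L}{4}$ ($F{\left(L \right)} = \frac{L - 48}{4} = \frac{-48 + L}{4} = -12 + \frac{L}{4}$)
$t{\left(u \right)} = - \frac{1}{7 u}$ ($t{\left(u \right)} = \frac{1}{u - 8 u} = \frac{1}{\left(-7\right) u} = - \frac{1}{7 u}$)
$\frac{6354}{F{\left(Z \right)}} + \frac{16280}{t{\left(-20 \right)}} = \frac{6354}{-12 + \frac{1}{4} \left(-15\right)} + \frac{16280}{\left(- \frac{1}{7}\right) \frac{1}{-20}} = \frac{6354}{-12 - \frac{15}{4}} + \frac{16280}{\left(- \frac{1}{7}\right) \left(- \frac{1}{20}\right)} = \frac{6354}{- \frac{63}{4}} + 16280 \frac{1}{\frac{1}{140}} = 6354 \left(- \frac{4}{63}\right) + 16280 \cdot 140 = - \frac{2824}{7} + 2279200 = \frac{15951576}{7}$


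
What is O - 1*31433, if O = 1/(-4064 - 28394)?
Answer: -1020252315/32458 ≈ -31433.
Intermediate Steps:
O = -1/32458 (O = 1/(-32458) = -1/32458 ≈ -3.0809e-5)
O - 1*31433 = -1/32458 - 1*31433 = -1/32458 - 31433 = -1020252315/32458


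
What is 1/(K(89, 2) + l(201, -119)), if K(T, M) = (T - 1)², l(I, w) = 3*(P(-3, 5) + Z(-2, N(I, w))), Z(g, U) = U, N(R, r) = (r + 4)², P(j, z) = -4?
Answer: 1/47407 ≈ 2.1094e-5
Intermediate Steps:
N(R, r) = (4 + r)²
l(I, w) = -12 + 3*(4 + w)² (l(I, w) = 3*(-4 + (4 + w)²) = -12 + 3*(4 + w)²)
K(T, M) = (-1 + T)²
1/(K(89, 2) + l(201, -119)) = 1/((-1 + 89)² + (-12 + 3*(4 - 119)²)) = 1/(88² + (-12 + 3*(-115)²)) = 1/(7744 + (-12 + 3*13225)) = 1/(7744 + (-12 + 39675)) = 1/(7744 + 39663) = 1/47407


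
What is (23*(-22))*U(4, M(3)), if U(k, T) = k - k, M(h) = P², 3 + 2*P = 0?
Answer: 0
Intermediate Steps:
P = -3/2 (P = -3/2 + (½)*0 = -3/2 + 0 = -3/2 ≈ -1.5000)
M(h) = 9/4 (M(h) = (-3/2)² = 9/4)
U(k, T) = 0
(23*(-22))*U(4, M(3)) = (23*(-22))*0 = -506*0 = 0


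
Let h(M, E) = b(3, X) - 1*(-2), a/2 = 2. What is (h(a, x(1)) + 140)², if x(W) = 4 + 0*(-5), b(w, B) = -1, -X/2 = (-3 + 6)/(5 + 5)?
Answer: 19881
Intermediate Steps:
X = -⅗ (X = -2*(-3 + 6)/(5 + 5) = -6/10 = -2*3/10 = -⅗ ≈ -0.60000)
x(W) = 4 (x(W) = 4 + 0 = 4)
a = 4 (a = 2*2 = 4)
h(M, E) = 1 (h(M, E) = -1 - 1*(-2) = -1 + 2 = 1)
(h(a, x(1)) + 140)² = (1 + 140)² = 141² = 19881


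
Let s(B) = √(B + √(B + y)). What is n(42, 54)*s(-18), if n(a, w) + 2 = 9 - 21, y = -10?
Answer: -14*√(-18 + 2*I*√7) ≈ -8.6396 - 60.022*I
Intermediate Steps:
n(a, w) = -14 (n(a, w) = -2 + (9 - 21) = -2 - 12 = -14)
s(B) = √(B + √(-10 + B)) (s(B) = √(B + √(B - 10)) = √(B + √(-10 + B)))
n(42, 54)*s(-18) = -14*√(-18 + √(-10 - 18)) = -14*√(-18 + √(-28)) = -14*√(-18 + 2*I*√7)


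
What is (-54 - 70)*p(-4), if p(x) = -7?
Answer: 868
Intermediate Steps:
(-54 - 70)*p(-4) = (-54 - 70)*(-7) = -124*(-7) = 868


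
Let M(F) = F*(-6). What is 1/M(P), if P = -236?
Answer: 1/1416 ≈ 0.00070621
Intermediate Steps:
M(F) = -6*F
1/M(P) = 1/(-6*(-236)) = 1/1416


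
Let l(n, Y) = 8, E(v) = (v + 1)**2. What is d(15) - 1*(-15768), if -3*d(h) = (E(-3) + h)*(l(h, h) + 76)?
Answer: 15236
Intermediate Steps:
E(v) = (1 + v)**2
d(h) = -112 - 28*h (d(h) = -((1 - 3)**2 + h)*(8 + 76)/3 = -((-2)**2 + h)*84/3 = -(4 + h)*84/3 = -(336 + 84*h)/3 = -112 - 28*h)
d(15) - 1*(-15768) = (-112 - 28*15) - 1*(-15768) = (-112 - 420) + 15768 = -532 + 15768 = 15236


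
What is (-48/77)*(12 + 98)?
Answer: -480/7 ≈ -68.571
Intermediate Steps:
(-48/77)*(12 + 98) = -48*1/77*110 = -48/77*110 = -480/7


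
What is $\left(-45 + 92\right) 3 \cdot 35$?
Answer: $4935$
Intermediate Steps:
$\left(-45 + 92\right) 3 \cdot 35 = 47 \cdot 105 = 4935$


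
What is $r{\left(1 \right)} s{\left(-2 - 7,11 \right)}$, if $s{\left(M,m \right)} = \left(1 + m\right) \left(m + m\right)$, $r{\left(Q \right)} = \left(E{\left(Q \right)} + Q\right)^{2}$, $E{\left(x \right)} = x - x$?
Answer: $264$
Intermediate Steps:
$E{\left(x \right)} = 0$
$r{\left(Q \right)} = Q^{2}$ ($r{\left(Q \right)} = \left(0 + Q\right)^{2} = Q^{2}$)
$s{\left(M,m \right)} = 2 m \left(1 + m\right)$ ($s{\left(M,m \right)} = \left(1 + m\right) 2 m = 2 m \left(1 + m\right)$)
$r{\left(1 \right)} s{\left(-2 - 7,11 \right)} = 1^{2} \cdot 2 \cdot 11 \left(1 + 11\right) = 1 \cdot 2 \cdot 11 \cdot 12 = 1 \cdot 264 = 264$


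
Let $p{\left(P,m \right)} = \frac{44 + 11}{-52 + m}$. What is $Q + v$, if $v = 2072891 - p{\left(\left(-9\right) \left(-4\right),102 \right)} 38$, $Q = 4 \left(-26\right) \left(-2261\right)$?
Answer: $\frac{11539966}{5} \approx 2.308 \cdot 10^{6}$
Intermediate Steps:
$p{\left(P,m \right)} = \frac{55}{-52 + m}$
$Q = 235144$ ($Q = \left(-104\right) \left(-2261\right) = 235144$)
$v = \frac{10364246}{5}$ ($v = 2072891 - \frac{55}{-52 + 102} \cdot 38 = 2072891 - \frac{55}{50} \cdot 38 = 2072891 - 55 \cdot \frac{1}{50} \cdot 38 = 2072891 - \frac{11}{10} \cdot 38 = 2072891 - \frac{209}{5} = \frac{10364246}{5} \approx 2.0729 \cdot 10^{6}$)
$Q + v = 235144 + \frac{10364246}{5} = \frac{11539966}{5}$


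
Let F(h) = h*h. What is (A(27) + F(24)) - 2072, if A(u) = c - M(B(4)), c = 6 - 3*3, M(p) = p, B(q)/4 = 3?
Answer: -1511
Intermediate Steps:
F(h) = h²
B(q) = 12 (B(q) = 4*3 = 12)
c = -3 (c = 6 - 9 = -3)
A(u) = -15 (A(u) = -3 - 1*12 = -3 - 12 = -15)
(A(27) + F(24)) - 2072 = (-15 + 24²) - 2072 = (-15 + 576) - 2072 = 561 - 2072 = -1511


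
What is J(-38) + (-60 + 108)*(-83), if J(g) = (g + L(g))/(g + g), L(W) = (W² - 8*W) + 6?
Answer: -76125/19 ≈ -4006.6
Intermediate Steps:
L(W) = 6 + W² - 8*W
J(g) = (6 + g² - 7*g)/(2*g) (J(g) = (g + (6 + g² - 8*g))/(g + g) = (6 + g² - 7*g)/((2*g)) = (6 + g² - 7*g)*(1/(2*g)) = (6 + g² - 7*g)/(2*g))
J(-38) + (-60 + 108)*(-83) = (-7/2 + (½)*(-38) + 3/(-38)) + (-60 + 108)*(-83) = (-7/2 - 19 + 3*(-1/38)) + 48*(-83) = (-7/2 - 19 - 3/38) - 3984 = -429/19 - 3984 = -76125/19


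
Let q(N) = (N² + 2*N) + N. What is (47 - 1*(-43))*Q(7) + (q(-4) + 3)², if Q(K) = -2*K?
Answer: -1211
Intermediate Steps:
q(N) = N² + 3*N
(47 - 1*(-43))*Q(7) + (q(-4) + 3)² = (47 - 1*(-43))*(-2*7) + (-4*(3 - 4) + 3)² = (47 + 43)*(-14) + (-4*(-1) + 3)² = 90*(-14) + (4 + 3)² = -1260 + 7² = -1260 + 49 = -1211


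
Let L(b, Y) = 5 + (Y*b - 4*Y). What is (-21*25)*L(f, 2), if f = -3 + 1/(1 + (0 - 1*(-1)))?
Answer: 4200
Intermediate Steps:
f = -5/2 (f = -3 + 1/(1 + (0 + 1)) = -3 + 1/(1 + 1) = -3 + 1/2 = -3 + ½ = -5/2 ≈ -2.5000)
L(b, Y) = 5 - 4*Y + Y*b (L(b, Y) = 5 + (-4*Y + Y*b) = 5 - 4*Y + Y*b)
(-21*25)*L(f, 2) = (-21*25)*(5 - 4*2 + 2*(-5/2)) = -525*(5 - 8 - 5) = -525*(-8) = 4200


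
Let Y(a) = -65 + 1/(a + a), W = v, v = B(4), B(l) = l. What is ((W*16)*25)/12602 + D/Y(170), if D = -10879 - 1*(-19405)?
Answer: -372406360/2841751 ≈ -131.05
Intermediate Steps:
v = 4
W = 4
Y(a) = -65 + 1/(2*a)
D = 8526 (D = -10879 + 19405 = 8526)
((W*16)*25)/12602 + D/Y(170) = ((4*16)*25)/12602 + 8526/(-65 + (½)/170) = (64*25)*(1/12602) + 8526/(-65 + (½)*(1/170)) = 1600*(1/12602) + 8526/(-65 + 1/340) = 800/6301 + 8526/(-22099/340) = 800/6301 + 8526*(-340/22099) = 800/6301 - 59160/451 = -372406360/2841751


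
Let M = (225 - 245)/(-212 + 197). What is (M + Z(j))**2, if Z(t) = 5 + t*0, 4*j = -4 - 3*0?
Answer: 361/9 ≈ 40.111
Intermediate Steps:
j = -1 (j = (-4 - 3*0)/4 = (-4 + 0)/4 = (1/4)*(-4) = -1)
M = 4/3 (M = -20/(-15) = -20*(-1/15) = 4/3 ≈ 1.3333)
Z(t) = 5 (Z(t) = 5 + 0 = 5)
(M + Z(j))**2 = (4/3 + 5)**2 = (19/3)**2 = 361/9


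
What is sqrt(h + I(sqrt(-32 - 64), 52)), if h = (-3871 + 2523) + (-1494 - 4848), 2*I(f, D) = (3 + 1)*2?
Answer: 3*I*sqrt(854) ≈ 87.67*I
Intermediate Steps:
I(f, D) = 4 (I(f, D) = ((3 + 1)*2)/2 = (4*2)/2 = (1/2)*8 = 4)
h = -7690 (h = -1348 - 6342 = -7690)
sqrt(h + I(sqrt(-32 - 64), 52)) = sqrt(-7690 + 4) = sqrt(-7686) = 3*I*sqrt(854)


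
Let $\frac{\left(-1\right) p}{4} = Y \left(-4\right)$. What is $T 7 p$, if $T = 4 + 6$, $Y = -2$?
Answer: $-2240$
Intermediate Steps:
$T = 10$
$p = -32$ ($p = - 4 \left(\left(-2\right) \left(-4\right)\right) = \left(-4\right) 8 = -32$)
$T 7 p = 10 \cdot 7 \left(-32\right) = 70 \left(-32\right) = -2240$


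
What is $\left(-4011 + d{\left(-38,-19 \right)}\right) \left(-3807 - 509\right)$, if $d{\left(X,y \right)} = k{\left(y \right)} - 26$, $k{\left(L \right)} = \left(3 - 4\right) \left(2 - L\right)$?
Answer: $17514328$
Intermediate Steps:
$k{\left(L \right)} = -2 + L$ ($k{\left(L \right)} = - (2 - L) = -2 + L$)
$d{\left(X,y \right)} = -28 + y$ ($d{\left(X,y \right)} = \left(-2 + y\right) - 26 = -28 + y$)
$\left(-4011 + d{\left(-38,-19 \right)}\right) \left(-3807 - 509\right) = \left(-4011 - 47\right) \left(-3807 - 509\right) = \left(-4011 - 47\right) \left(-4316\right) = \left(-4058\right) \left(-4316\right) = 17514328$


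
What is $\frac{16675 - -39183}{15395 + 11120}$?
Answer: $\frac{55858}{26515} \approx 2.1067$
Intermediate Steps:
$\frac{16675 - -39183}{15395 + 11120} = \frac{16675 + 39183}{26515} = 55858 \cdot \frac{1}{26515} = \frac{55858}{26515}$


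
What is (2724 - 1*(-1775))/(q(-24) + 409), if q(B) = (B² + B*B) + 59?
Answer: 4499/1620 ≈ 2.7772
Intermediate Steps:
q(B) = 59 + 2*B² (q(B) = (B² + B²) + 59 = 2*B² + 59 = 59 + 2*B²)
(2724 - 1*(-1775))/(q(-24) + 409) = (2724 - 1*(-1775))/((59 + 2*(-24)²) + 409) = (2724 + 1775)/((59 + 2*576) + 409) = 4499/((59 + 1152) + 409) = 4499/(1211 + 409) = 4499/1620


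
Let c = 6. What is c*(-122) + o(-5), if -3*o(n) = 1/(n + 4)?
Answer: -2195/3 ≈ -731.67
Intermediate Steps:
o(n) = -1/(3*(4 + n)) (o(n) = -1/(3*(n + 4)) = -1/(3*(4 + n)))
c*(-122) + o(-5) = 6*(-122) - 1/(12 + 3*(-5)) = -732 - 1/(12 - 15) = -732 - 1/(-3) = -732 - 1*(-⅓) = -732 + ⅓ = -2195/3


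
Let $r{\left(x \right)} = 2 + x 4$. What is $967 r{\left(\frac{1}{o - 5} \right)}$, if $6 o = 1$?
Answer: $\frac{32878}{29} \approx 1133.7$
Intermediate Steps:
$o = \frac{1}{6}$ ($o = \frac{1}{6} \cdot 1 = \frac{1}{6} \approx 0.16667$)
$r{\left(x \right)} = 2 + 4 x$
$967 r{\left(\frac{1}{o - 5} \right)} = 967 \left(2 + \frac{4}{\frac{1}{6} - 5}\right) = 967 \left(2 + \frac{4}{- \frac{29}{6}}\right) = 967 \left(2 + 4 \left(- \frac{6}{29}\right)\right) = 967 \left(2 - \frac{24}{29}\right) = 967 \cdot \frac{34}{29} = \frac{32878}{29}$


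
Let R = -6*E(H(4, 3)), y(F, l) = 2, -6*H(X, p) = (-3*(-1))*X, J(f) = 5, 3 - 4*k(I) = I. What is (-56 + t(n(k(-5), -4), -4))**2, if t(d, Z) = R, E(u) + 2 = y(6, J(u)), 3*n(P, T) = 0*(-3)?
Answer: 3136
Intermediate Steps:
k(I) = 3/4 - I/4
n(P, T) = 0 (n(P, T) = (0*(-3))/3 = (1/3)*0 = 0)
H(X, p) = -X/2 (H(X, p) = -(-3*(-1))*X/6 = -X/2)
E(u) = 0 (E(u) = -2 + 2 = 0)
R = 0 (R = -6*0 = 0)
t(d, Z) = 0
(-56 + t(n(k(-5), -4), -4))**2 = (-56 + 0)**2 = (-56)**2 = 3136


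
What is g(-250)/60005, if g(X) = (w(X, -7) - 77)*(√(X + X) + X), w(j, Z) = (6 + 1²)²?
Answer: 1400/12001 - 56*I*√5/12001 ≈ 0.11666 - 0.010434*I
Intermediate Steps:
w(j, Z) = 49 (w(j, Z) = (6 + 1)² = 7² = 49)
g(X) = -28*X - 28*√2*√X (g(X) = (49 - 77)*(√(X + X) + X) = -28*(√(2*X) + X) = -28*(√2*√X + X) = -28*(X + √2*√X) = -28*X - 28*√2*√X)
g(-250)/60005 = (-28*(-250) - 28*√2*√(-250))/60005 = (7000 - 28*√2*5*I*√10)*(1/60005) = (7000 - 280*I*√5)*(1/60005) = 1400/12001 - 56*I*√5/12001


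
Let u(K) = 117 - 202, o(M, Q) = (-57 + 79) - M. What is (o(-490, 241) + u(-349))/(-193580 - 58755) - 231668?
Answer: -58457945207/252335 ≈ -2.3167e+5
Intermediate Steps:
o(M, Q) = 22 - M
u(K) = -85
(o(-490, 241) + u(-349))/(-193580 - 58755) - 231668 = ((22 - 1*(-490)) - 85)/(-193580 - 58755) - 231668 = ((22 + 490) - 85)/(-252335) - 231668 = (512 - 85)*(-1/252335) - 231668 = 427*(-1/252335) - 231668 = -427/252335 - 231668 = -58457945207/252335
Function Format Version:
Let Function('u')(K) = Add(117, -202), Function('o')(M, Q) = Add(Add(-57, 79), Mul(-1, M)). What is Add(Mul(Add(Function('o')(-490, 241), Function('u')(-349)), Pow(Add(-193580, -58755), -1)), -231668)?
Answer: Rational(-58457945207, 252335) ≈ -2.3167e+5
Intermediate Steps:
Function('o')(M, Q) = Add(22, Mul(-1, M))
Function('u')(K) = -85
Add(Mul(Add(Function('o')(-490, 241), Function('u')(-349)), Pow(Add(-193580, -58755), -1)), -231668) = Add(Mul(Add(Add(22, Mul(-1, -490)), -85), Pow(Add(-193580, -58755), -1)), -231668) = Add(Mul(Add(Add(22, 490), -85), Pow(-252335, -1)), -231668) = Add(Mul(Add(512, -85), Rational(-1, 252335)), -231668) = Add(Mul(427, Rational(-1, 252335)), -231668) = Add(Rational(-427, 252335), -231668) = Rational(-58457945207, 252335)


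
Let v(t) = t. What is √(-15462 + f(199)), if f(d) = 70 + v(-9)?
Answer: I*√15401 ≈ 124.1*I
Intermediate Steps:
f(d) = 61 (f(d) = 70 - 9 = 61)
√(-15462 + f(199)) = √(-15462 + 61) = √(-15401) = I*√15401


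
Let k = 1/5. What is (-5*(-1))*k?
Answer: 1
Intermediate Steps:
k = ⅕ ≈ 0.20000
(-5*(-1))*k = -5*(-1)*(⅕) = 5*(⅕) = 1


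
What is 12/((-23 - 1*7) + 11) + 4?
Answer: 64/19 ≈ 3.3684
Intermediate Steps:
12/((-23 - 1*7) + 11) + 4 = 12/((-23 - 7) + 11) + 4 = 12/(-30 + 11) + 4 = 12/(-19) + 4 = -1/19*12 + 4 = -12/19 + 4 = 64/19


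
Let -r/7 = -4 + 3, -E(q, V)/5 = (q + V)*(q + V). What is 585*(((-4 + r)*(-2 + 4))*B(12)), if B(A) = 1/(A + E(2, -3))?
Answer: 3510/7 ≈ 501.43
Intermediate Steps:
E(q, V) = -5*(V + q)² (E(q, V) = -5*(q + V)*(q + V) = -5*(V + q)*(V + q) = -5*(V + q)²)
B(A) = 1/(-5 + A) (B(A) = 1/(A - 5*(-3 + 2)²) = 1/(A - 5*(-1)²) = 1/(A - 5*1) = 1/(A - 5) = 1/(-5 + A))
r = 7 (r = -7*(-4 + 3) = -7*(-1) = 7)
585*(((-4 + r)*(-2 + 4))*B(12)) = 585*(((-4 + 7)*(-2 + 4))/(-5 + 12)) = 585*((3*2)/7) = 585*(6*(⅐)) = 585*(6/7) = 3510/7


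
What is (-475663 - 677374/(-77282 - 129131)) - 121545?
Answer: -123270817530/206413 ≈ -5.9721e+5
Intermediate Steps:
(-475663 - 677374/(-77282 - 129131)) - 121545 = (-475663 - 677374/(-206413)) - 121545 = (-475663 - 677374*(-1/206413)) - 121545 = (-475663 + 677374/206413) - 121545 = -98182349445/206413 - 121545 = -123270817530/206413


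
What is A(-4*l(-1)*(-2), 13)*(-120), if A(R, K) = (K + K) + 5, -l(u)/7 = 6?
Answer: -3720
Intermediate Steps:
l(u) = -42 (l(u) = -7*6 = -42)
A(R, K) = 5 + 2*K (A(R, K) = 2*K + 5 = 5 + 2*K)
A(-4*l(-1)*(-2), 13)*(-120) = (5 + 2*13)*(-120) = (5 + 26)*(-120) = 31*(-120) = -3720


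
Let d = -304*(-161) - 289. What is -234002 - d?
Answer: -282657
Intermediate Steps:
d = 48655 (d = 48944 - 289 = 48655)
-234002 - d = -234002 - 1*48655 = -234002 - 48655 = -282657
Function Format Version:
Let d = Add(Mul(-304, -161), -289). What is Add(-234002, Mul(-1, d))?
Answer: -282657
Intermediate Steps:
d = 48655 (d = Add(48944, -289) = 48655)
Add(-234002, Mul(-1, d)) = Add(-234002, Mul(-1, 48655)) = Add(-234002, -48655) = -282657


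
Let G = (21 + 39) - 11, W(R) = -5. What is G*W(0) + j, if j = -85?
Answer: -330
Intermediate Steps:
G = 49 (G = 60 - 11 = 49)
G*W(0) + j = 49*(-5) - 85 = -245 - 85 = -330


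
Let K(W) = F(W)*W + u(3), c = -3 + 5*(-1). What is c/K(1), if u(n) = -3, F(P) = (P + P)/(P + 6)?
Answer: 56/19 ≈ 2.9474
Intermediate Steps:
F(P) = 2*P/(6 + P) (F(P) = (2*P)/(6 + P) = 2*P/(6 + P))
c = -8 (c = -3 - 5 = -8)
K(W) = -3 + 2*W²/(6 + W) (K(W) = (2*W/(6 + W))*W - 3 = 2*W²/(6 + W) - 3 = -3 + 2*W²/(6 + W))
c/K(1) = -8*(6 + 1)/(-18 - 3*1 + 2*1²) = -8*7/(-18 - 3 + 2*1) = -8*7/(-18 - 3 + 2) = -8/((⅐)*(-19)) = -8/(-19/7) = -8*(-7/19) = 56/19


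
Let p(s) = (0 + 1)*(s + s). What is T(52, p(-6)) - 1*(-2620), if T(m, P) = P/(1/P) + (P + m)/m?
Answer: 35942/13 ≈ 2764.8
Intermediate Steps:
p(s) = 2*s (p(s) = 1*(2*s) = 2*s)
T(m, P) = P² + (P + m)/m (T(m, P) = P*P + (P + m)/m = P² + (P + m)/m)
T(52, p(-6)) - 1*(-2620) = (1 + (2*(-6))² + (2*(-6))/52) - 1*(-2620) = (1 + (-12)² - 12*1/52) + 2620 = (1 + 144 - 3/13) + 2620 = 1882/13 + 2620 = 35942/13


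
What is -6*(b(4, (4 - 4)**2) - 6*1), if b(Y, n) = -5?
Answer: 66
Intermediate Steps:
-6*(b(4, (4 - 4)**2) - 6*1) = -6*(-5 - 6*1) = -6*(-5 - 6) = -6*(-11) = 66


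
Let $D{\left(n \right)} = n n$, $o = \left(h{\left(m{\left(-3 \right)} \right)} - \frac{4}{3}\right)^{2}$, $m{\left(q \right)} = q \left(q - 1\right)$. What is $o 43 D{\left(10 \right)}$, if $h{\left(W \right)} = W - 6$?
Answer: $\frac{842800}{9} \approx 93645.0$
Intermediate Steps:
$m{\left(q \right)} = q \left(-1 + q\right)$
$h{\left(W \right)} = -6 + W$ ($h{\left(W \right)} = W - 6 = -6 + W$)
$o = \frac{196}{9}$ ($o = \left(\left(-6 - 3 \left(-1 - 3\right)\right) - \frac{4}{3}\right)^{2} = \left(\left(-6 - -12\right) - \frac{4}{3}\right)^{2} = \left(\left(-6 + 12\right) - \frac{4}{3}\right)^{2} = \left(6 - \frac{4}{3}\right)^{2} = \left(\frac{14}{3}\right)^{2} = \frac{196}{9} \approx 21.778$)
$D{\left(n \right)} = n^{2}$
$o 43 D{\left(10 \right)} = \frac{196}{9} \cdot 43 \cdot 10^{2} = \frac{8428}{9} \cdot 100 = \frac{842800}{9}$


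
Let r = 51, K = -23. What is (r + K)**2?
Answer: 784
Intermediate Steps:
(r + K)**2 = (51 - 23)**2 = 28**2 = 784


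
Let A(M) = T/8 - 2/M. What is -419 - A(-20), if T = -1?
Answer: -16759/40 ≈ -418.98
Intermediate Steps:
A(M) = -⅛ - 2/M (A(M) = -1/8 - 2/M = -1*⅛ - 2/M = -⅛ - 2/M)
-419 - A(-20) = -419 - (-16 - 1*(-20))/(8*(-20)) = -419 - (-1)*(-16 + 20)/(8*20) = -419 - (-1)*4/(8*20) = -419 - 1*(-1/40) = -419 + 1/40 = -16759/40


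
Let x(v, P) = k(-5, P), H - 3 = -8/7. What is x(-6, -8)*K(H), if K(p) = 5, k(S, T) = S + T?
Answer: -65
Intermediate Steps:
H = 13/7 (H = 3 - 8/7 = 13/7 ≈ 1.8571)
x(v, P) = -5 + P
x(-6, -8)*K(H) = (-5 - 8)*5 = -13*5 = -65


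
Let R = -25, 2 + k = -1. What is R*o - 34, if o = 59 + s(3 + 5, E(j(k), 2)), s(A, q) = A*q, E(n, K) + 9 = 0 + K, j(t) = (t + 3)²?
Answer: -109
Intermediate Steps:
k = -3 (k = -2 - 1 = -3)
j(t) = (3 + t)²
E(n, K) = -9 + K (E(n, K) = -9 + (0 + K) = -9 + K)
o = 3 (o = 59 + (3 + 5)*(-9 + 2) = 59 + 8*(-7) = 59 - 56 = 3)
R*o - 34 = -25*3 - 34 = -75 - 34 = -109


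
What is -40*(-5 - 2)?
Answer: 280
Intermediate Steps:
-40*(-5 - 2) = -40*(-7) = 280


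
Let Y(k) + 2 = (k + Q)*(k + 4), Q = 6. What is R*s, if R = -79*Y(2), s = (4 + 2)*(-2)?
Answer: 43608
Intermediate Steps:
Y(k) = -2 + (4 + k)*(6 + k) (Y(k) = -2 + (k + 6)*(k + 4) = -2 + (6 + k)*(4 + k) = -2 + (4 + k)*(6 + k))
s = -12 (s = 6*(-2) = -12)
R = -3634 (R = -79*(22 + 2² + 10*2) = -79*(22 + 4 + 20) = -79*46 = -3634)
R*s = -3634*(-12) = 43608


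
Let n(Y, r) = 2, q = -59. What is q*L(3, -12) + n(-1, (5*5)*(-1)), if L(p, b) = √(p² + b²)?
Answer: 2 - 177*√17 ≈ -727.79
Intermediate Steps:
L(p, b) = √(b² + p²)
q*L(3, -12) + n(-1, (5*5)*(-1)) = -59*√((-12)² + 3²) + 2 = -59*√(144 + 9) + 2 = -177*√17 + 2 = 2 - 177*√17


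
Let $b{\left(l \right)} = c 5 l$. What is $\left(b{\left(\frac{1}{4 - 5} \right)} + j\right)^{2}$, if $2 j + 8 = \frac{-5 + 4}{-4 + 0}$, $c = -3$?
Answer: $\frac{7921}{64} \approx 123.77$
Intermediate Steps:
$b{\left(l \right)} = - 15 l$ ($b{\left(l \right)} = \left(-3\right) 5 l = - 15 l$)
$j = - \frac{31}{8}$ ($j = -4 + \frac{\left(-5 + 4\right) \frac{1}{-4 + 0}}{2} = -4 + \frac{\left(-1\right) \frac{1}{-4}}{2} = -4 + \frac{\left(-1\right) \left(- \frac{1}{4}\right)}{2} = -4 + \frac{1}{2} \cdot \frac{1}{4} = -4 + \frac{1}{8} = - \frac{31}{8} \approx -3.875$)
$\left(b{\left(\frac{1}{4 - 5} \right)} + j\right)^{2} = \left(- \frac{15}{4 - 5} - \frac{31}{8}\right)^{2} = \left(- \frac{15}{-1} - \frac{31}{8}\right)^{2} = \left(\left(-15\right) \left(-1\right) - \frac{31}{8}\right)^{2} = \left(15 - \frac{31}{8}\right)^{2} = \left(\frac{89}{8}\right)^{2} = \frac{7921}{64}$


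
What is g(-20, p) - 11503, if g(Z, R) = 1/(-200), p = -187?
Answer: -2300601/200 ≈ -11503.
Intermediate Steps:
g(Z, R) = -1/200
g(-20, p) - 11503 = -1/200 - 11503 = -2300601/200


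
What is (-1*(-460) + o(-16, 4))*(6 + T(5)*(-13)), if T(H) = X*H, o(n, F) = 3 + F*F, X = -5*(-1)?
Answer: -152801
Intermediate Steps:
X = 5
o(n, F) = 3 + F²
T(H) = 5*H
(-1*(-460) + o(-16, 4))*(6 + T(5)*(-13)) = (-1*(-460) + (3 + 4²))*(6 + (5*5)*(-13)) = (460 + (3 + 16))*(6 + 25*(-13)) = (460 + 19)*(6 - 325) = 479*(-319) = -152801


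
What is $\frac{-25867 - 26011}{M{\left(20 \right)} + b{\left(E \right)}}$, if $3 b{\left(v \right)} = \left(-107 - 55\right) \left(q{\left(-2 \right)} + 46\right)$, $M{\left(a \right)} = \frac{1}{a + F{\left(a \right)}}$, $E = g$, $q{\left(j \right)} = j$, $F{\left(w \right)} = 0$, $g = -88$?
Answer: $\frac{1037560}{47519} \approx 21.835$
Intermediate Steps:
$E = -88$
$M{\left(a \right)} = \frac{1}{a}$ ($M{\left(a \right)} = \frac{1}{a + 0} = \frac{1}{a}$)
$b{\left(v \right)} = -2376$ ($b{\left(v \right)} = \frac{\left(-107 - 55\right) \left(-2 + 46\right)}{3} = \frac{\left(-162\right) 44}{3} = \frac{1}{3} \left(-7128\right) = -2376$)
$\frac{-25867 - 26011}{M{\left(20 \right)} + b{\left(E \right)}} = \frac{-25867 - 26011}{\frac{1}{20} - 2376} = - \frac{51878}{\frac{1}{20} - 2376} = - \frac{51878}{- \frac{47519}{20}} = \left(-51878\right) \left(- \frac{20}{47519}\right) = \frac{1037560}{47519}$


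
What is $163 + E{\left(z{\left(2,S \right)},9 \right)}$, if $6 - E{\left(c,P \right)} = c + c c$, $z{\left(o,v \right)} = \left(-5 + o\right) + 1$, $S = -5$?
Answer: $167$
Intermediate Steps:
$z{\left(o,v \right)} = -4 + o$
$E{\left(c,P \right)} = 6 - c - c^{2}$ ($E{\left(c,P \right)} = 6 - \left(c + c c\right) = 6 - \left(c + c^{2}\right) = 6 - c - c^{2}$)
$163 + E{\left(z{\left(2,S \right)},9 \right)} = 163 - \left(-8 + \left(-4 + 2\right)^{2}\right) = 163 - -4 = 163 + \left(6 + 2 - 4\right) = 163 + 4 = 167$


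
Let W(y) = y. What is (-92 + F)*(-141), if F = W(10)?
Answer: 11562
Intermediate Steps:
F = 10
(-92 + F)*(-141) = (-92 + 10)*(-141) = -82*(-141) = 11562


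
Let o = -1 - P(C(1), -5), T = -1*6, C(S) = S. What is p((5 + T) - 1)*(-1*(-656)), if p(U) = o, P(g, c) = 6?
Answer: -4592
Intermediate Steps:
T = -6
o = -7 (o = -1 - 1*6 = -1 - 6 = -7)
p(U) = -7
p((5 + T) - 1)*(-1*(-656)) = -(-7)*(-656) = -7*656 = -4592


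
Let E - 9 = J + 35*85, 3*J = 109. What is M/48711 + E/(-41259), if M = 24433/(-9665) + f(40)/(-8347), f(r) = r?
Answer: -698672478166732/9537380152086735 ≈ -0.073256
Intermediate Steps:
J = 109/3 (J = (1/3)*109 = 109/3 ≈ 36.333)
E = 9061/3 (E = 9 + (109/3 + 35*85) = 9 + (109/3 + 2975) = 9 + 9034/3 = 9061/3 ≈ 3020.3)
M = -204328851/80673755 (M = 24433/(-9665) + 40/(-8347) = 24433*(-1/9665) + 40*(-1/8347) = -24433/9665 - 40/8347 = -204328851/80673755 ≈ -2.5328)
M/48711 + E/(-41259) = -204328851/80673755/48711 + (9061/3)/(-41259) = -204328851/80673755*1/48711 + (9061/3)*(-1/41259) = -68109617/1309899759935 - 533/7281 = -698672478166732/9537380152086735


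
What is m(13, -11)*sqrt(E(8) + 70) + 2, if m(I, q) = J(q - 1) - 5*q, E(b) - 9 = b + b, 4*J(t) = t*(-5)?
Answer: 2 + 70*sqrt(95) ≈ 684.28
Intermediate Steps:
J(t) = -5*t/4 (J(t) = (t*(-5))/4 = (-5*t)/4 = -5*t/4)
E(b) = 9 + 2*b (E(b) = 9 + (b + b) = 9 + 2*b)
m(I, q) = 5/4 - 25*q/4 (m(I, q) = -5*(q - 1)/4 - 5*q = -5*(-1 + q)/4 - 5*q = (5/4 - 5*q/4) - 5*q = 5/4 - 25*q/4)
m(13, -11)*sqrt(E(8) + 70) + 2 = (5/4 - 25/4*(-11))*sqrt((9 + 2*8) + 70) + 2 = (5/4 + 275/4)*sqrt((9 + 16) + 70) + 2 = 70*sqrt(25 + 70) + 2 = 70*sqrt(95) + 2 = 2 + 70*sqrt(95)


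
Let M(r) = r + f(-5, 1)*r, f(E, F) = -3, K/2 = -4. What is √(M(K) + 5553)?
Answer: √5569 ≈ 74.626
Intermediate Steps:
K = -8 (K = 2*(-4) = -8)
M(r) = -2*r (M(r) = r - 3*r = -2*r)
√(M(K) + 5553) = √(-2*(-8) + 5553) = √(16 + 5553) = √5569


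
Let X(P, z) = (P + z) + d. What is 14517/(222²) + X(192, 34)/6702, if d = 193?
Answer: 6552385/18350076 ≈ 0.35708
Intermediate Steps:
X(P, z) = 193 + P + z (X(P, z) = (P + z) + 193 = 193 + P + z)
14517/(222²) + X(192, 34)/6702 = 14517/(222²) + (193 + 192 + 34)/6702 = 14517/49284 + 419*(1/6702) = 14517*(1/49284) + 419/6702 = 1613/5476 + 419/6702 = 6552385/18350076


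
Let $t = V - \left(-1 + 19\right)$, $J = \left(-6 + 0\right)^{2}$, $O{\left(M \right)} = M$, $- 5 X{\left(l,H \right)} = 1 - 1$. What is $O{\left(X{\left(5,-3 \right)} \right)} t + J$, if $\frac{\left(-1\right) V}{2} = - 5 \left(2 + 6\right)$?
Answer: $36$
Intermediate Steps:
$X{\left(l,H \right)} = 0$ ($X{\left(l,H \right)} = - \frac{1 - 1}{5} = \left(- \frac{1}{5}\right) 0 = 0$)
$V = 80$ ($V = - 2 \left(- 5 \left(2 + 6\right)\right) = - 2 \left(\left(-5\right) 8\right) = \left(-2\right) \left(-40\right) = 80$)
$J = 36$ ($J = \left(-6\right)^{2} = 36$)
$t = 62$ ($t = 80 - \left(-1 + 19\right) = 80 - 18 = 62$)
$O{\left(X{\left(5,-3 \right)} \right)} t + J = 0 \cdot 62 + 36 = 0 + 36 = 36$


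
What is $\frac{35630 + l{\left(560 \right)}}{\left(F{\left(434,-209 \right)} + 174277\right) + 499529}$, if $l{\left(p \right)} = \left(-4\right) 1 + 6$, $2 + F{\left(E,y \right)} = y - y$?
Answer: $\frac{8908}{168451} \approx 0.052882$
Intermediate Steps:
$F{\left(E,y \right)} = -2$ ($F{\left(E,y \right)} = -2 + \left(y - y\right) = -2 + 0 = -2$)
$l{\left(p \right)} = 2$ ($l{\left(p \right)} = -4 + 6 = 2$)
$\frac{35630 + l{\left(560 \right)}}{\left(F{\left(434,-209 \right)} + 174277\right) + 499529} = \frac{35630 + 2}{\left(-2 + 174277\right) + 499529} = \frac{35632}{174275 + 499529} = \frac{35632}{673804} = 35632 \cdot \frac{1}{673804} = \frac{8908}{168451}$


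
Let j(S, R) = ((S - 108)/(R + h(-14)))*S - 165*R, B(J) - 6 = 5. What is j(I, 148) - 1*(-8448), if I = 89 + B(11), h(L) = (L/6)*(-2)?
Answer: -3658788/229 ≈ -15977.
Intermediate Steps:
B(J) = 11 (B(J) = 6 + 5 = 11)
h(L) = -L/3 (h(L) = (L*(⅙))*(-2) = (L/6)*(-2) = -L/3)
I = 100 (I = 89 + 11 = 100)
j(S, R) = -165*R + S*(-108 + S)/(14/3 + R) (j(S, R) = ((S - 108)/(R - ⅓*(-14)))*S - 165*R = ((-108 + S)/(R + 14/3))*S - 165*R = ((-108 + S)/(14/3 + R))*S - 165*R = S*(-108 + S)/(14/3 + R) - 165*R = -165*R + S*(-108 + S)/(14/3 + R))
j(I, 148) - 1*(-8448) = 3*(100² - 770*148 - 165*148² - 108*100)/(14 + 3*148) - 1*(-8448) = 3*(10000 - 113960 - 165*21904 - 10800)/(14 + 444) + 8448 = 3*(10000 - 113960 - 3614160 - 10800)/458 + 8448 = 3*(1/458)*(-3728920) + 8448 = -5593380/229 + 8448 = -3658788/229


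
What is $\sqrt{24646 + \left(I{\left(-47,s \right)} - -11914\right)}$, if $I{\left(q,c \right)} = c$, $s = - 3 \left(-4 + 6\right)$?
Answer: $7 \sqrt{746} \approx 191.19$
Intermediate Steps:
$s = -6$ ($s = \left(-3\right) 2 = -6$)
$\sqrt{24646 + \left(I{\left(-47,s \right)} - -11914\right)} = \sqrt{24646 - -11908} = \sqrt{24646 + \left(-6 + 11914\right)} = \sqrt{24646 + 11908} = \sqrt{36554} = 7 \sqrt{746}$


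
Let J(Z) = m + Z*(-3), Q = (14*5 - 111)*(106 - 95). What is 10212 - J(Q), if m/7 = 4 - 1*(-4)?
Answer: 8803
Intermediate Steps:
m = 56 (m = 7*(4 - 1*(-4)) = 7*(4 + 4) = 7*8 = 56)
Q = -451 (Q = (70 - 111)*11 = -41*11 = -451)
J(Z) = 56 - 3*Z (J(Z) = 56 + Z*(-3) = 56 - 3*Z)
10212 - J(Q) = 10212 - (56 - 3*(-451)) = 10212 - (56 + 1353) = 10212 - 1*1409 = 10212 - 1409 = 8803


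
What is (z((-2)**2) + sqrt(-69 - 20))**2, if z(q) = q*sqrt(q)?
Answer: (8 + I*sqrt(89))**2 ≈ -25.0 + 150.94*I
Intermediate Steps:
z(q) = q**(3/2)
(z((-2)**2) + sqrt(-69 - 20))**2 = (((-2)**2)**(3/2) + sqrt(-69 - 20))**2 = (4**(3/2) + sqrt(-89))**2 = (8 + I*sqrt(89))**2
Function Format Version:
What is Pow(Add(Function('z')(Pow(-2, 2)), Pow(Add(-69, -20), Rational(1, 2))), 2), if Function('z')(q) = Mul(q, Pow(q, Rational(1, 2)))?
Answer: Pow(Add(8, Mul(I, Pow(89, Rational(1, 2)))), 2) ≈ Add(-25.000, Mul(150.94, I))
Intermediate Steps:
Function('z')(q) = Pow(q, Rational(3, 2))
Pow(Add(Function('z')(Pow(-2, 2)), Pow(Add(-69, -20), Rational(1, 2))), 2) = Pow(Add(Pow(Pow(-2, 2), Rational(3, 2)), Pow(Add(-69, -20), Rational(1, 2))), 2) = Pow(Add(Pow(4, Rational(3, 2)), Pow(-89, Rational(1, 2))), 2) = Pow(Add(8, Mul(I, Pow(89, Rational(1, 2)))), 2)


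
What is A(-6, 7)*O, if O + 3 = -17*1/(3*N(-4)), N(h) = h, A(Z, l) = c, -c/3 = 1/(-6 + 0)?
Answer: -19/24 ≈ -0.79167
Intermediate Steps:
c = ½ (c = -3/(-6 + 0) = -3/(-6) = -3*(-⅙) = ½ ≈ 0.50000)
A(Z, l) = ½
O = -19/12 (O = -3 - 17/(3*(-4)) = -3 - 17/(-12) = -3 - 17*(-1/12) = -3 + 17/12 = -19/12 ≈ -1.5833)
A(-6, 7)*O = (½)*(-19/12) = -19/24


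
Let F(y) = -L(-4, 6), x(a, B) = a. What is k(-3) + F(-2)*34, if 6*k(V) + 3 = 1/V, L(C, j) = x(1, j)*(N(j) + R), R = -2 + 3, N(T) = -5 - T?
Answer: 3055/9 ≈ 339.44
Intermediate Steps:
R = 1
L(C, j) = -4 - j (L(C, j) = 1*((-5 - j) + 1) = 1*(-4 - j) = -4 - j)
k(V) = -1/2 + 1/(6*V)
F(y) = 10 (F(y) = -(-4 - 1*6) = -(-4 - 6) = -1*(-10) = 10)
k(-3) + F(-2)*34 = (1/6)*(1 - 3*(-3))/(-3) + 10*34 = (1/6)*(-1/3)*(1 + 9) + 340 = (1/6)*(-1/3)*10 + 340 = -5/9 + 340 = 3055/9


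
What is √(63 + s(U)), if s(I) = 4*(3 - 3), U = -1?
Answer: 3*√7 ≈ 7.9373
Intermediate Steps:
s(I) = 0 (s(I) = 4*0 = 0)
√(63 + s(U)) = √(63 + 0) = √63 = 3*√7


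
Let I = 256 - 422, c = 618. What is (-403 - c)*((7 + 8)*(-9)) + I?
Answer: 137669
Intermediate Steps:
I = -166
(-403 - c)*((7 + 8)*(-9)) + I = (-403 - 1*618)*((7 + 8)*(-9)) - 166 = (-403 - 618)*(15*(-9)) - 166 = -1021*(-135) - 166 = 137835 - 166 = 137669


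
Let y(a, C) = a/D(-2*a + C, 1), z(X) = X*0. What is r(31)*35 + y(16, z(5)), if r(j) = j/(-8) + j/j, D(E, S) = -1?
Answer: -933/8 ≈ -116.63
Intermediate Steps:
z(X) = 0
y(a, C) = -a (y(a, C) = a/(-1) = a*(-1) = -a)
r(j) = 1 - j/8 (r(j) = j*(-⅛) + 1 = -j/8 + 1 = 1 - j/8)
r(31)*35 + y(16, z(5)) = (1 - ⅛*31)*35 - 1*16 = (1 - 31/8)*35 - 16 = -23/8*35 - 16 = -805/8 - 16 = -933/8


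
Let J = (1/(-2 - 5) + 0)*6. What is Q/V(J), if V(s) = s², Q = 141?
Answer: 2303/12 ≈ 191.92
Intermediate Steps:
J = -6/7 (J = (1/(-7) + 0)*6 = (-⅐ + 0)*6 = -⅐*6 = -6/7 ≈ -0.85714)
Q/V(J) = 141/((-6/7)²) = 141/(36/49) = 141*(49/36) = 2303/12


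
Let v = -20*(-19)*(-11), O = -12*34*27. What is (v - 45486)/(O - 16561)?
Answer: 49666/27577 ≈ 1.8010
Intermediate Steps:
O = -11016 (O = -408*27 = -11016)
v = -4180 (v = 380*(-11) = -4180)
(v - 45486)/(O - 16561) = (-4180 - 45486)/(-11016 - 16561) = -49666/(-27577) = -49666*(-1/27577) = 49666/27577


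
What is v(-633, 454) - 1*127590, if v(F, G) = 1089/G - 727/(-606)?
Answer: -8775520292/68781 ≈ -1.2759e+5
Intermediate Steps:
v(F, G) = 727/606 + 1089/G (v(F, G) = 1089/G - 727*(-1/606) = 1089/G + 727/606 = 727/606 + 1089/G)
v(-633, 454) - 1*127590 = (727/606 + 1089/454) - 1*127590 = (727/606 + 1089*(1/454)) - 127590 = (727/606 + 1089/454) - 127590 = 247498/68781 - 127590 = -8775520292/68781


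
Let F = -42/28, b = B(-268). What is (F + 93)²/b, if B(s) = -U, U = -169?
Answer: 33489/676 ≈ 49.540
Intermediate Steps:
B(s) = 169 (B(s) = -1*(-169) = 169)
b = 169
F = -3/2 (F = -42*1/28 = -3/2 ≈ -1.5000)
(F + 93)²/b = (-3/2 + 93)²/169 = (183/2)²*(1/169) = (33489/4)*(1/169) = 33489/676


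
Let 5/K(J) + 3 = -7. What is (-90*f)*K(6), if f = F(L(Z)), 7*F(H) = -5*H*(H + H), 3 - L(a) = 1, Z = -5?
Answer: -1800/7 ≈ -257.14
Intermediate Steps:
K(J) = -½ (K(J) = 5/(-3 - 7) = 5/(-10) = 5*(-⅒) = -½)
L(a) = 2 (L(a) = 3 - 1*1 = 3 - 1 = 2)
F(H) = -10*H²/7 (F(H) = (-5*H*(H + H))/7 = (-5*H*2*H)/7 = (-10*H²)/7 = -10*H²/7)
f = -40/7 (f = -10/7*2² = -10/7*4 = -40/7 ≈ -5.7143)
(-90*f)*K(6) = -90*(-40/7)*(-½) = (3600/7)*(-½) = -1800/7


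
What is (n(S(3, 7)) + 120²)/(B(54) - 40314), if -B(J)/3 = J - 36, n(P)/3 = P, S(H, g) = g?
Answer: -4807/13456 ≈ -0.35724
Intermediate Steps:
n(P) = 3*P
B(J) = 108 - 3*J (B(J) = -3*(J - 36) = -3*(-36 + J) = 108 - 3*J)
(n(S(3, 7)) + 120²)/(B(54) - 40314) = (3*7 + 120²)/((108 - 3*54) - 40314) = (21 + 14400)/((108 - 162) - 40314) = 14421/(-54 - 40314) = 14421/(-40368) = 14421*(-1/40368) = -4807/13456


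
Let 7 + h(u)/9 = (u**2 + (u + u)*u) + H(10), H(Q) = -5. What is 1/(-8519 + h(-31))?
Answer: 1/17320 ≈ 5.7737e-5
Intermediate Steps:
h(u) = -108 + 27*u**2 (h(u) = -63 + 9*((u**2 + (u + u)*u) - 5) = -63 + 9*((u**2 + (2*u)*u) - 5) = -63 + 9*((u**2 + 2*u**2) - 5) = -63 + 9*(3*u**2 - 5) = -63 + 9*(-5 + 3*u**2) = -63 + (-45 + 27*u**2) = -108 + 27*u**2)
1/(-8519 + h(-31)) = 1/(-8519 + (-108 + 27*(-31)**2)) = 1/(-8519 + (-108 + 27*961)) = 1/(-8519 + (-108 + 25947)) = 1/(-8519 + 25839) = 1/17320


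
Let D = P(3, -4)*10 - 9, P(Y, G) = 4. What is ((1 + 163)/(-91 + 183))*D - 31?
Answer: 558/23 ≈ 24.261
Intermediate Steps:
D = 31 (D = 4*10 - 9 = 40 - 9 = 31)
((1 + 163)/(-91 + 183))*D - 31 = ((1 + 163)/(-91 + 183))*31 - 31 = (164/92)*31 - 31 = (164*(1/92))*31 - 31 = (41/23)*31 - 31 = 1271/23 - 31 = 558/23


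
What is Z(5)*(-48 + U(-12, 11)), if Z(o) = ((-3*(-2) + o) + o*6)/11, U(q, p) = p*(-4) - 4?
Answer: -3936/11 ≈ -357.82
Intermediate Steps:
U(q, p) = -4 - 4*p (U(q, p) = -4*p - 4 = -4 - 4*p)
Z(o) = 6/11 + 7*o/11 (Z(o) = ((6 + o) + 6*o)*(1/11) = (6 + 7*o)*(1/11) = 6/11 + 7*o/11)
Z(5)*(-48 + U(-12, 11)) = (6/11 + (7/11)*5)*(-48 + (-4 - 4*11)) = (6/11 + 35/11)*(-48 + (-4 - 44)) = 41*(-48 - 48)/11 = (41/11)*(-96) = -3936/11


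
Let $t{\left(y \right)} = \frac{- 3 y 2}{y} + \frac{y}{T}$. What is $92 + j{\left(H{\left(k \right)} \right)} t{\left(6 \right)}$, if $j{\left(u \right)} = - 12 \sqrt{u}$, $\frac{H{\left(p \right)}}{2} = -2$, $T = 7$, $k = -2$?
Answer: $92 + \frac{864 i}{7} \approx 92.0 + 123.43 i$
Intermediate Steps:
$H{\left(p \right)} = -4$ ($H{\left(p \right)} = 2 \left(-2\right) = -4$)
$t{\left(y \right)} = -6 + \frac{y}{7}$ ($t{\left(y \right)} = \frac{- 3 y 2}{y} + \frac{y}{7} = \frac{\left(-6\right) y}{y} + y \frac{1}{7} = -6 + \frac{y}{7}$)
$92 + j{\left(H{\left(k \right)} \right)} t{\left(6 \right)} = 92 + - 12 \sqrt{-4} \left(-6 + \frac{1}{7} \cdot 6\right) = 92 + - 12 \cdot 2 i \left(-6 + \frac{6}{7}\right) = 92 + - 24 i \left(- \frac{36}{7}\right) = 92 + \frac{864 i}{7}$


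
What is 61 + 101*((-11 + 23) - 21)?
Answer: -848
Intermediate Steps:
61 + 101*((-11 + 23) - 21) = 61 + 101*(12 - 21) = 61 + 101*(-9) = 61 - 909 = -848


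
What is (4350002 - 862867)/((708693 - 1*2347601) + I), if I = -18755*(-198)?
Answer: 3487135/2074582 ≈ 1.6809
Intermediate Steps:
I = 3713490
(4350002 - 862867)/((708693 - 1*2347601) + I) = (4350002 - 862867)/((708693 - 1*2347601) + 3713490) = 3487135/((708693 - 2347601) + 3713490) = 3487135/(-1638908 + 3713490) = 3487135/2074582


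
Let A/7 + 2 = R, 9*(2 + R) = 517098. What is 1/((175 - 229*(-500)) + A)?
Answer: 3/1550503 ≈ 1.9349e-6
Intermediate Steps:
R = 172360/3 (R = -2 + (1/9)*517098 = -2 + 172366/3 = 172360/3 ≈ 57453.)
A = 1206478/3 (A = -14 + 7*(172360/3) = -14 + 1206520/3 = 1206478/3 ≈ 4.0216e+5)
1/((175 - 229*(-500)) + A) = 1/((175 - 229*(-500)) + 1206478/3) = 1/((175 + 114500) + 1206478/3) = 1/(114675 + 1206478/3) = 1/(1550503/3) = 3/1550503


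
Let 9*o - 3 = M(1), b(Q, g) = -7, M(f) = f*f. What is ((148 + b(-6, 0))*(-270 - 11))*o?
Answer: -52828/3 ≈ -17609.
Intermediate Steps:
M(f) = f²
o = 4/9 (o = ⅓ + (⅑)*1² = ⅓ + (⅑)*1 = ⅓ + ⅑ = 4/9 ≈ 0.44444)
((148 + b(-6, 0))*(-270 - 11))*o = ((148 - 7)*(-270 - 11))*(4/9) = (141*(-281))*(4/9) = -39621*4/9 = -52828/3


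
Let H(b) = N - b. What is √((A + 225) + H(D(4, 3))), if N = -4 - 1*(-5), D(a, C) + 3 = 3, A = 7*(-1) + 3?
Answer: √222 ≈ 14.900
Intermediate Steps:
A = -4 (A = -7 + 3 = -4)
D(a, C) = 0 (D(a, C) = -3 + 3 = 0)
N = 1 (N = -4 + 5 = 1)
H(b) = 1 - b
√((A + 225) + H(D(4, 3))) = √((-4 + 225) + (1 - 1*0)) = √(221 + (1 + 0)) = √(221 + 1) = √222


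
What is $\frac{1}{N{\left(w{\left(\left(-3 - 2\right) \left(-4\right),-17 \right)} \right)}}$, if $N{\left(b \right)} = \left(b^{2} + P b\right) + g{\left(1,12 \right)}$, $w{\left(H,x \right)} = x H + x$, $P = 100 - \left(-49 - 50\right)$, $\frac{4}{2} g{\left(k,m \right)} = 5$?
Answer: $\frac{2}{112817} \approx 1.7728 \cdot 10^{-5}$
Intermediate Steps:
$g{\left(k,m \right)} = \frac{5}{2}$ ($g{\left(k,m \right)} = \frac{1}{2} \cdot 5 = \frac{5}{2}$)
$P = 199$ ($P = 100 - -99 = 100 + 99 = 199$)
$w{\left(H,x \right)} = x + H x$ ($w{\left(H,x \right)} = H x + x = x + H x$)
$N{\left(b \right)} = \frac{5}{2} + b^{2} + 199 b$ ($N{\left(b \right)} = \left(b^{2} + 199 b\right) + \frac{5}{2} = \frac{5}{2} + b^{2} + 199 b$)
$\frac{1}{N{\left(w{\left(\left(-3 - 2\right) \left(-4\right),-17 \right)} \right)}} = \frac{1}{\frac{5}{2} + \left(- 17 \left(1 + \left(-3 - 2\right) \left(-4\right)\right)\right)^{2} + 199 \left(- 17 \left(1 + \left(-3 - 2\right) \left(-4\right)\right)\right)} = \frac{1}{\frac{5}{2} + \left(- 17 \left(1 - -20\right)\right)^{2} + 199 \left(- 17 \left(1 - -20\right)\right)} = \frac{1}{\frac{5}{2} + \left(- 17 \left(1 + 20\right)\right)^{2} + 199 \left(- 17 \left(1 + 20\right)\right)} = \frac{1}{\frac{5}{2} + \left(\left(-17\right) 21\right)^{2} + 199 \left(\left(-17\right) 21\right)} = \frac{1}{\frac{5}{2} + \left(-357\right)^{2} + 199 \left(-357\right)} = \frac{1}{\frac{5}{2} + 127449 - 71043} = \frac{1}{\frac{112817}{2}} = \frac{2}{112817}$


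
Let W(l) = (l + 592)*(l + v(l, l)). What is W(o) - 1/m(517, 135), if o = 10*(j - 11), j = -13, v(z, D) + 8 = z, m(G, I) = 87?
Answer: -14944513/87 ≈ -1.7178e+5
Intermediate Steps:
v(z, D) = -8 + z
o = -240 (o = 10*(-13 - 11) = 10*(-24) = -240)
W(l) = (-8 + 2*l)*(592 + l) (W(l) = (l + 592)*(l + (-8 + l)) = (592 + l)*(-8 + 2*l) = (-8 + 2*l)*(592 + l))
W(o) - 1/m(517, 135) = (-4736 + 2*(-240)**2 + 1176*(-240)) - 1/87 = (-4736 + 2*57600 - 282240) - 1*1/87 = (-4736 + 115200 - 282240) - 1/87 = -171776 - 1/87 = -14944513/87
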